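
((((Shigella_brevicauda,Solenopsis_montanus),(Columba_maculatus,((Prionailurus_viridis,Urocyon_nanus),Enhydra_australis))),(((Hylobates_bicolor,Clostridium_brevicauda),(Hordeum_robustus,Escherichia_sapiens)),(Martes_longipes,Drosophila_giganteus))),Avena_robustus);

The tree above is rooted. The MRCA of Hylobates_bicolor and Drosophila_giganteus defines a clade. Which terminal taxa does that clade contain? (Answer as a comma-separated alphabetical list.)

Clostridium_brevicauda, Drosophila_giganteus, Escherichia_sapiens, Hordeum_robustus, Hylobates_bicolor, Martes_longipes

Tracing Hylobates_bicolor: it sits inside (Hylobates_bicolor,Clostridium_brevicauda).
Tracing Drosophila_giganteus: it sits inside (Martes_longipes,Drosophila_giganteus).
The smallest clade enclosing both is (((Hylobates_bicolor,Clostridium_brevicauda),(Hordeum_robustus,Escherichia_sapiens)),(Martes_longipes,Drosophila_giganteus)); the answer is its 6 terminal taxa in alphabetical order.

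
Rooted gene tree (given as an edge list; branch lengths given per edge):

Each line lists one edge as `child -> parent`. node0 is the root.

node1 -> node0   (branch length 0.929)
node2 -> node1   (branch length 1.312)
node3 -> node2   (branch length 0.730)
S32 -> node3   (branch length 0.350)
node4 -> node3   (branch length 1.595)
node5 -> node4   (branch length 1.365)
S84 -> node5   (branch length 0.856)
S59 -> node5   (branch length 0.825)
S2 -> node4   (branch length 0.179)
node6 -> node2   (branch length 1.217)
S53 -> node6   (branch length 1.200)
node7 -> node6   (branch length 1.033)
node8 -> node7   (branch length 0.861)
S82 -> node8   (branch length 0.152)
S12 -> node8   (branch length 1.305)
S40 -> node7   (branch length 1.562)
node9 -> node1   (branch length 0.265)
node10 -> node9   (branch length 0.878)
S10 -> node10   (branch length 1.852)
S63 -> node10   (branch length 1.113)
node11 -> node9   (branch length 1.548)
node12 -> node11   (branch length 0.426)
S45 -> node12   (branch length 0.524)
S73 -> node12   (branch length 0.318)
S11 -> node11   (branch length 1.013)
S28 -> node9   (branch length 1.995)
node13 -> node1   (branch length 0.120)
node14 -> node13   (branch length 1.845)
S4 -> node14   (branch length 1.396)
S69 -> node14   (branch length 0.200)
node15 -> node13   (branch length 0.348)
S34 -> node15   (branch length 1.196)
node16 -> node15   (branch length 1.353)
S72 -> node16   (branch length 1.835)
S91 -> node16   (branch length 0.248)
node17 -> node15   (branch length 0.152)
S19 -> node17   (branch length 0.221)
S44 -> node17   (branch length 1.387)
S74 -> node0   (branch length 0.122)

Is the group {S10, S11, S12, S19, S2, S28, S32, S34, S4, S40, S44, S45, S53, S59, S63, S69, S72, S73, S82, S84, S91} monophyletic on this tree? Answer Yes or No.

Yes

The most recent common ancestor of these taxa subtends (((S32,((S84,S59),S2)),(S53,((S82,S12),S40))),((S10,S63),((S45,S73),S11),S28),((S4,S69),(S34,(S72,S91),(S19,S44)))).
That clade has exactly 21 tips — every listed taxon and nothing else — so the group is monophyletic.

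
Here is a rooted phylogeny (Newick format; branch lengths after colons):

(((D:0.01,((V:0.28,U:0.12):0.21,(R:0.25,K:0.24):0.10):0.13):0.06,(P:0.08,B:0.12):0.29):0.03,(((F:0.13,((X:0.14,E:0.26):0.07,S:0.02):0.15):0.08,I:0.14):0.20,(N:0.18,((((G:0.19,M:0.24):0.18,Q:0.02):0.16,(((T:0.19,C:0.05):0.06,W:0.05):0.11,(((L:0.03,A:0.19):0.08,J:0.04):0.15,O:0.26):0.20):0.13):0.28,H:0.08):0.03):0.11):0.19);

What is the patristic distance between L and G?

1.12

The path runs L → … → MRCA → … → G; the MRCA is the node subtending (((G,M),Q),(((T,C),W),(((L,A),J),O))).
Branch lengths along that path: 0.03 + 0.08 + 0.15 + 0.20 + 0.13 + 0.16 + 0.18 + 0.19 = 1.12.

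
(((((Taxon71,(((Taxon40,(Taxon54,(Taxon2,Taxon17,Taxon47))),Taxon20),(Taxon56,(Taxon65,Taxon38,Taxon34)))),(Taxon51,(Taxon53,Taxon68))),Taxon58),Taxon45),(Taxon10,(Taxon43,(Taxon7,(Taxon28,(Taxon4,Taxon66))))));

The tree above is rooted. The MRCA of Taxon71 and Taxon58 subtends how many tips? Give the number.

The MRCA of Taxon71 and Taxon58 is the node subtending (((Taxon71,(((Taxon40,(Taxon54,(Taxon2,Taxon17,Taxon47))),Taxon20),(Taxon56,(Taxon65,Taxon38,Taxon34)))),(Taxon51,(Taxon53,Taxon68))),Taxon58).
That clade contains 15 terminal taxa: Taxon17, Taxon2, Taxon20, Taxon34, Taxon38, Taxon40, Taxon47, Taxon51, Taxon53, Taxon54, Taxon56, Taxon58, Taxon65, Taxon68, Taxon71.

15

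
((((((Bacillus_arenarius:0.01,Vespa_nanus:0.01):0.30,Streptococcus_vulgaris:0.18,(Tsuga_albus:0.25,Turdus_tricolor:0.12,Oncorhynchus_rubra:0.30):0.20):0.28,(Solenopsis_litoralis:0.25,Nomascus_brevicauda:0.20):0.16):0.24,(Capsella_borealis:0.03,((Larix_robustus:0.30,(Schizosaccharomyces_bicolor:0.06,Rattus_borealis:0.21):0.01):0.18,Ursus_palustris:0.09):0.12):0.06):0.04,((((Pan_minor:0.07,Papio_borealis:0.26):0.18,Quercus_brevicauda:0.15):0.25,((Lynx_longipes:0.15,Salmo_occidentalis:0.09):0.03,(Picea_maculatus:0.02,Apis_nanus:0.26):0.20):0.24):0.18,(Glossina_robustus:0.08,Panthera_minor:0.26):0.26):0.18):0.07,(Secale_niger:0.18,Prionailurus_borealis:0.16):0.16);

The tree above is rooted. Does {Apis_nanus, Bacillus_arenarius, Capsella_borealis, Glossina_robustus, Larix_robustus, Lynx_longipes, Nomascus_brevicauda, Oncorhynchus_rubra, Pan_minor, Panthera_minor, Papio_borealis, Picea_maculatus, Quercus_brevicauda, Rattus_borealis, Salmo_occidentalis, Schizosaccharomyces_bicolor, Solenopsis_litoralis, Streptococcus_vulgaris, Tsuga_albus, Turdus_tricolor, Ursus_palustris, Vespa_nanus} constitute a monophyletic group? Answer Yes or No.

Yes

The most recent common ancestor of these taxa subtends (((((Bacillus_arenarius,Vespa_nanus),Streptococcus_vulgaris,(Tsuga_albus,Turdus_tricolor,Oncorhynchus_rubra)),(Solenopsis_litoralis,Nomascus_brevicauda)),(Capsella_borealis,((Larix_robustus,(Schizosaccharomyces_bicolor,Rattus_borealis)),Ursus_palustris))),((((Pan_minor,Papio_borealis),Quercus_brevicauda),((Lynx_longipes,Salmo_occidentalis),(Picea_maculatus,Apis_nanus))),(Glossina_robustus,Panthera_minor))).
That clade has exactly 22 tips — every listed taxon and nothing else — so the group is monophyletic.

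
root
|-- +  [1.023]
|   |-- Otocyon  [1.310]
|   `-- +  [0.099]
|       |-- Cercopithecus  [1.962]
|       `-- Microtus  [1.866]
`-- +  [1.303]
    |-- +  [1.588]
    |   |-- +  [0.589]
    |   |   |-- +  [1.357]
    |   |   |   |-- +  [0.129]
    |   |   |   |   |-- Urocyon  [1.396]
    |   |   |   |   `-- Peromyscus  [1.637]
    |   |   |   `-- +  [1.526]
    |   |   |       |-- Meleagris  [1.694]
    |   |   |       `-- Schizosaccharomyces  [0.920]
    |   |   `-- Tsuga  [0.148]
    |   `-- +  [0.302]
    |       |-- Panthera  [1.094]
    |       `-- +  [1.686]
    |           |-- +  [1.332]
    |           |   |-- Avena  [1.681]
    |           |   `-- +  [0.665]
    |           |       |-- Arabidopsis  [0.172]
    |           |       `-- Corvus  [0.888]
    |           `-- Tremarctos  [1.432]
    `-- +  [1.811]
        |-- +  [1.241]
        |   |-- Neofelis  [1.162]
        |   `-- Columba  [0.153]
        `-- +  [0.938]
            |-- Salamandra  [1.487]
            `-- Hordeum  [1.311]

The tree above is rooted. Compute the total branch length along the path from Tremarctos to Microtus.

The path runs Tremarctos → … → MRCA → … → Microtus; the MRCA is the root of the tree.
Branch lengths along that path: 1.432 + 1.686 + 0.302 + 1.588 + 1.303 + 1.023 + 0.099 + 1.866 = 9.299.

9.299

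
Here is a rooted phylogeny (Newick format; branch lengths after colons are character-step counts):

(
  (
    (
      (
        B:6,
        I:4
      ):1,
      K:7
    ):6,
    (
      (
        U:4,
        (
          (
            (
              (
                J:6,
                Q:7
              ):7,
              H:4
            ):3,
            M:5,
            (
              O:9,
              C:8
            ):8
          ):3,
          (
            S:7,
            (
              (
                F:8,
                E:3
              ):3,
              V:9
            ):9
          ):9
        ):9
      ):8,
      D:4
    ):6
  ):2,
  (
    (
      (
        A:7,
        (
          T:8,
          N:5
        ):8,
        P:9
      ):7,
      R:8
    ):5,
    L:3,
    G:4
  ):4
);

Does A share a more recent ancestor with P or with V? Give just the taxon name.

P

The MRCA of A and P subtends (A,(T,N),P) (4 taxa).
The MRCA of A and V is the root, subtending the entire tree (22 taxa).
The first is nested inside the second, so A shares a more recent common ancestor with P.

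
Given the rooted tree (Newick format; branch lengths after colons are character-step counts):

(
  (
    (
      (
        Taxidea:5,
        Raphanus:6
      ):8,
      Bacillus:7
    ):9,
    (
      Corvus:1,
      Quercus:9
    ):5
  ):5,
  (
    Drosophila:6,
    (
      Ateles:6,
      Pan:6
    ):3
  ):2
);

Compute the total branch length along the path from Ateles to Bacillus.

32

The path runs Ateles → … → MRCA → … → Bacillus; the MRCA is the root of the tree.
Branch lengths along that path: 6 + 3 + 2 + 5 + 9 + 7 = 32.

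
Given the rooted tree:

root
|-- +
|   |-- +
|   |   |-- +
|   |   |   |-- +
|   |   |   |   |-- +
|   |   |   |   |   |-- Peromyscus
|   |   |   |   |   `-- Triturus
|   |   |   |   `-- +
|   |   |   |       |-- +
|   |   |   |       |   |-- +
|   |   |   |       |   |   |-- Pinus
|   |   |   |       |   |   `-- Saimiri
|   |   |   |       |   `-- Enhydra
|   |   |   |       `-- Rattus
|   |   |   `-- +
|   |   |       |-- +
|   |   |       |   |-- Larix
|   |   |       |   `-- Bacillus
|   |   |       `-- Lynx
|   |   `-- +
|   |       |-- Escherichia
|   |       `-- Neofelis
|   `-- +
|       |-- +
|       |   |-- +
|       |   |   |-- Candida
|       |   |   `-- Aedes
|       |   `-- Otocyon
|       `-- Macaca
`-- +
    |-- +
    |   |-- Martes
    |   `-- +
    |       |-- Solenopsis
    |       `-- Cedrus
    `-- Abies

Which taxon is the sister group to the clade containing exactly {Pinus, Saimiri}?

Enhydra

The clade containing exactly {Pinus, Saimiri} attaches to the tree at the node subtending ((Pinus,Saimiri),Enhydra).
The other lineage descending from that same node — the sister group — is the single tip Enhydra.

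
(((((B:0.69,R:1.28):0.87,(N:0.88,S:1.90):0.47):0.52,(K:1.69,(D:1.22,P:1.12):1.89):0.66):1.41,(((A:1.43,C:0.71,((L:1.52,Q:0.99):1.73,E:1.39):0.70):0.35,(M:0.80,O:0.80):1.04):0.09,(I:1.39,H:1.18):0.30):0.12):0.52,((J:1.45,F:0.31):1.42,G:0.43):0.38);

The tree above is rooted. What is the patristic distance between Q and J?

The path runs Q → … → MRCA → … → J; the MRCA is the root of the tree.
Branch lengths along that path: 0.99 + 1.73 + 0.70 + 0.35 + 0.09 + 0.12 + 0.52 + 0.38 + 1.42 + 1.45 = 7.75.

7.75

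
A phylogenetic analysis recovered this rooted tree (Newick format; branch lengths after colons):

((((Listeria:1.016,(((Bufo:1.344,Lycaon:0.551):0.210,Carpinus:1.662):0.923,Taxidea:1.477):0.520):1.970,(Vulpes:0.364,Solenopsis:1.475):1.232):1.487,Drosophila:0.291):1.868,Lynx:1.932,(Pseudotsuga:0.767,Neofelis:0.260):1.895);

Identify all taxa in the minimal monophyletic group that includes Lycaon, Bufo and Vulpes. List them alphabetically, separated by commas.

Tracing Lycaon: it sits inside (Bufo,Lycaon).
Tracing Bufo: it sits inside (Bufo,Lycaon).
Tracing Vulpes: it sits inside (Vulpes,Solenopsis).
The smallest clade enclosing all 3 is ((Listeria,(((Bufo,Lycaon),Carpinus),Taxidea)),(Vulpes,Solenopsis)); the answer is its 7 terminal taxa in alphabetical order.

Bufo, Carpinus, Listeria, Lycaon, Solenopsis, Taxidea, Vulpes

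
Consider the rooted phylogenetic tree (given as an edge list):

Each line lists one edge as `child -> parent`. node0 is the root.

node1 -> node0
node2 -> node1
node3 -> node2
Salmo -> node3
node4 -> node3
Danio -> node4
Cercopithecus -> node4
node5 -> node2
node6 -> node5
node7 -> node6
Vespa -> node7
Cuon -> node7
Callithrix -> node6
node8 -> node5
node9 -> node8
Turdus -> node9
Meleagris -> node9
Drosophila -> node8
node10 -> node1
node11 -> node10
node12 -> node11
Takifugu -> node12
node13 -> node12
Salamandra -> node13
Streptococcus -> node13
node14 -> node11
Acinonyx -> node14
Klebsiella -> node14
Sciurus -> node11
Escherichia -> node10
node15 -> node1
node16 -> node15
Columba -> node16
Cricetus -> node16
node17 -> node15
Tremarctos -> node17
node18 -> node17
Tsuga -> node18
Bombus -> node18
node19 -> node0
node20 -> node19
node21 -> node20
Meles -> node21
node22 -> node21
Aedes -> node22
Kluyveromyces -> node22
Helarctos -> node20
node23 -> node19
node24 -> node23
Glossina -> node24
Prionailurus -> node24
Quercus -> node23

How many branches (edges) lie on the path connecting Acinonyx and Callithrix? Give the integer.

8

The MRCA of Acinonyx and Callithrix is the node subtending (((Salmo,(Danio,Cercopithecus)),(((Vespa,Cuon),Callithrix),((Turdus,Meleagris),Drosophila))),(((Takifugu,(Salamandra,Streptococcus)),(Acinonyx,Klebsiella),Sciurus),Escherichia),((Columba,Cricetus),(Tremarctos,(Tsuga,Bombus)))).
From Acinonyx up to that node: 4 branches. From Callithrix up to the same node: 4 branches. Total: 4 + 4 = 8.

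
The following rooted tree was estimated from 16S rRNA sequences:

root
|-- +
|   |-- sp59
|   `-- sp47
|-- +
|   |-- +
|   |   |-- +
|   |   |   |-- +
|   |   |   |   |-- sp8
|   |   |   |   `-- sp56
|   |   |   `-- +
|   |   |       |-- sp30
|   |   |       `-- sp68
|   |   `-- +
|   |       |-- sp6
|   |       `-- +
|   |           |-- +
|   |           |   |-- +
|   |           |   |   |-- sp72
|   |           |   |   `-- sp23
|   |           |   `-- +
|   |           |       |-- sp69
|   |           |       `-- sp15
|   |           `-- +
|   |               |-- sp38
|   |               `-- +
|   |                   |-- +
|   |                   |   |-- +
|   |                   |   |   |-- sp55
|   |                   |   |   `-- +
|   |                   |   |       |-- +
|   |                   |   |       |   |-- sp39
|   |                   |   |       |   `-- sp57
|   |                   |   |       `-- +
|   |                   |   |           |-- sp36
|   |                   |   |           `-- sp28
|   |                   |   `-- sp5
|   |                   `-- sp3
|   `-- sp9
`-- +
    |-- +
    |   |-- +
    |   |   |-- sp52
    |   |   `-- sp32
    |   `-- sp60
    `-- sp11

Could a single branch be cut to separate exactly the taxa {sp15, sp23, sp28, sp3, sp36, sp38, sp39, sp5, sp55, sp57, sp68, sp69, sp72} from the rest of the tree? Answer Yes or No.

The MRCA of the listed taxa subtends (((sp8,sp56),(sp30,sp68)),(sp6,(((sp72,sp23),(sp69,sp15)),(sp38,(((sp55,((sp39,sp57),(sp36,sp28))),sp5),sp3))))).
That clade also contains sp30, sp56, sp6, sp8, which are not in the proposed group, so the group is not monophyletic.

No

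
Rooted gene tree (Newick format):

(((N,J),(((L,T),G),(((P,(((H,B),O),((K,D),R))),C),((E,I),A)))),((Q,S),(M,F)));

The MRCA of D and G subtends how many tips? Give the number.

The MRCA of D and G is the node subtending (((L,T),G),(((P,(((H,B),O),((K,D),R))),C),((E,I),A))).
That clade contains 14 terminal taxa: A, B, C, D, E, G, H, I, K, L, O, P, R, T.

14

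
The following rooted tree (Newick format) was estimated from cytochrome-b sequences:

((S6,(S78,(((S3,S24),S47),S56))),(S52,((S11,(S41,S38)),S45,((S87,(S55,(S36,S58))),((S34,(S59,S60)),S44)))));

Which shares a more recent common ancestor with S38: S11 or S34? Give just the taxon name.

S11

The MRCA of S38 and S11 subtends (S11,(S41,S38)) (3 taxa).
The MRCA of S38 and S34 subtends ((S11,(S41,S38)),S45,((S87,(S55,(S36,S58))),((S34,(S59,S60)),S44))) (12 taxa).
The first is nested inside the second, so S38 shares a more recent common ancestor with S11.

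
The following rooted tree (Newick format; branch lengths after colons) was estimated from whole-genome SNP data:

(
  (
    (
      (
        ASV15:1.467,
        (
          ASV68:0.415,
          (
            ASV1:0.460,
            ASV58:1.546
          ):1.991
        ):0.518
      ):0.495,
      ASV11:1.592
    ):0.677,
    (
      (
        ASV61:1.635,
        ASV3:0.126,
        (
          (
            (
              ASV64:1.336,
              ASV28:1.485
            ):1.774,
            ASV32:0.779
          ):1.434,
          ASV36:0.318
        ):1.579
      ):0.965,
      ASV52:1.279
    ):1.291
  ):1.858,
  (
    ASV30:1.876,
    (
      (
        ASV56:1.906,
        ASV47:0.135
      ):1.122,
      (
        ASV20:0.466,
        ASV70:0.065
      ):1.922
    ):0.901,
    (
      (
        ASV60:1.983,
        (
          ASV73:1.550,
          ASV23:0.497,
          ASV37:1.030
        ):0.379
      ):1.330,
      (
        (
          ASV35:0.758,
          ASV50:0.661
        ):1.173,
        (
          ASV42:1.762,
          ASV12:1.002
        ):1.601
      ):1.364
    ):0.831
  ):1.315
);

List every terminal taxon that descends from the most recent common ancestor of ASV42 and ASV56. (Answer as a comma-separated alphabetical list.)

Tracing ASV42: it sits inside (ASV42,ASV12).
Tracing ASV56: it sits inside (ASV56,ASV47).
The smallest clade enclosing both is (ASV30,((ASV56,ASV47),(ASV20,ASV70)),((ASV60,(ASV73,ASV23,ASV37)),((ASV35,ASV50),(ASV42,ASV12)))); the answer is its 13 terminal taxa in alphabetical order.

ASV12, ASV20, ASV23, ASV30, ASV35, ASV37, ASV42, ASV47, ASV50, ASV56, ASV60, ASV70, ASV73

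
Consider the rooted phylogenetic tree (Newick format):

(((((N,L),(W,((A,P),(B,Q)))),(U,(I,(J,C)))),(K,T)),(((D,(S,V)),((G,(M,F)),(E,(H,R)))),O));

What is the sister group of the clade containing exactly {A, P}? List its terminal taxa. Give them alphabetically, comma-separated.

B, Q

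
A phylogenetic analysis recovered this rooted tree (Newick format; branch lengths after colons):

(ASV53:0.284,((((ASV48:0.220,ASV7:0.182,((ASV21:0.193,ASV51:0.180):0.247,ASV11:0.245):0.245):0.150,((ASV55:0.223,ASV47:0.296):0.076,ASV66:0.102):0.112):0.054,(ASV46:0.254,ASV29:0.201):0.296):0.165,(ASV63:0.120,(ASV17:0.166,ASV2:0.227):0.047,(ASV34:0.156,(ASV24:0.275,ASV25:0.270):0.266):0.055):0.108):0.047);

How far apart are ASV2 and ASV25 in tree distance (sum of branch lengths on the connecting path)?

0.865

The path runs ASV2 → … → MRCA → … → ASV25; the MRCA is the node subtending (ASV63,(ASV17,ASV2),(ASV34,(ASV24,ASV25))).
Branch lengths along that path: 0.227 + 0.047 + 0.055 + 0.266 + 0.270 = 0.865.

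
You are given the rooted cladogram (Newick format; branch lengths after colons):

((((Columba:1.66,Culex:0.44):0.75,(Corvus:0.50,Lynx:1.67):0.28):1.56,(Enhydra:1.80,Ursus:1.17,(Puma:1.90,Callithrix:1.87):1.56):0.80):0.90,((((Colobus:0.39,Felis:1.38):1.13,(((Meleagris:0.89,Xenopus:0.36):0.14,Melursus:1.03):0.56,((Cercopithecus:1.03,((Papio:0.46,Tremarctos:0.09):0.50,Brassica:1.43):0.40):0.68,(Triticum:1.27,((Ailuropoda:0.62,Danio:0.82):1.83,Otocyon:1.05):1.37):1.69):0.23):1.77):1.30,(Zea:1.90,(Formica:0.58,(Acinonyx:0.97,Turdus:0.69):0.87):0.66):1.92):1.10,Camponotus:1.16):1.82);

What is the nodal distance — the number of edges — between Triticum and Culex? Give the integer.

11

The MRCA of Triticum and Culex is the root of the tree.
From Triticum up to that node: 7 branches. From Culex up to the same node: 4 branches. Total: 7 + 4 = 11.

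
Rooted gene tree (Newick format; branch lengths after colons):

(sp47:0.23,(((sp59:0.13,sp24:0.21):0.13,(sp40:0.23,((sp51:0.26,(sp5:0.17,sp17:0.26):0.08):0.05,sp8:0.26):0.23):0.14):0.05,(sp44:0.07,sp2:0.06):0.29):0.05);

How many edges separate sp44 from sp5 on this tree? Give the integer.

8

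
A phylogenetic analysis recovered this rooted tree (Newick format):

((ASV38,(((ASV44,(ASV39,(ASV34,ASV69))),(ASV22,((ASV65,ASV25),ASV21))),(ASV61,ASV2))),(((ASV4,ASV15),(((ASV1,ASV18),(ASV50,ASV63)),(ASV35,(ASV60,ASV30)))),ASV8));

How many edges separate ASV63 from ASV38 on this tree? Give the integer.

8

The MRCA of ASV63 and ASV38 is the root of the tree.
From ASV63 up to that node: 6 branches. From ASV38 up to the same node: 2 branches. Total: 6 + 2 = 8.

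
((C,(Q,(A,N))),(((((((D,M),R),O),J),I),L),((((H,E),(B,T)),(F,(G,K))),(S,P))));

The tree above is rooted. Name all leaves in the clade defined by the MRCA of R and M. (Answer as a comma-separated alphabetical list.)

Tracing R: it sits inside ((D,M),R).
Tracing M: it sits inside (D,M).
The smallest clade enclosing both is ((D,M),R); the answer is its 3 terminal taxa in alphabetical order.

D, M, R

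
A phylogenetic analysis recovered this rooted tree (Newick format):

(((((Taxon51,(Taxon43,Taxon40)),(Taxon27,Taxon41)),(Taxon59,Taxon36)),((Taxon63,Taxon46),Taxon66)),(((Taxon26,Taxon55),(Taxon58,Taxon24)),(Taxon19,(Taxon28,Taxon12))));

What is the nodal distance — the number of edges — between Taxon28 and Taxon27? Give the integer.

9

The MRCA of Taxon28 and Taxon27 is the root of the tree.
From Taxon28 up to that node: 4 branches. From Taxon27 up to the same node: 5 branches. Total: 4 + 5 = 9.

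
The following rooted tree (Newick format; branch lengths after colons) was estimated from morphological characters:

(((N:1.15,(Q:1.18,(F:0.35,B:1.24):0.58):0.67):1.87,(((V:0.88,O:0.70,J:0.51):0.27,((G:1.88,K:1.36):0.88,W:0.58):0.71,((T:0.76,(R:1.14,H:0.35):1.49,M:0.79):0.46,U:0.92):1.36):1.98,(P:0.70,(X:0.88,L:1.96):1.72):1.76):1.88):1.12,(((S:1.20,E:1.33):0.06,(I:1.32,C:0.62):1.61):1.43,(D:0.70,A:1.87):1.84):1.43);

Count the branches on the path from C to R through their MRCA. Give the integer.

11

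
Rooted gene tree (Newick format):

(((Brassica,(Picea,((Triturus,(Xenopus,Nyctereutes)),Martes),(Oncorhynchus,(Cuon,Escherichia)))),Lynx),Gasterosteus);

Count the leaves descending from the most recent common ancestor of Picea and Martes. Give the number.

The MRCA of Picea and Martes is the node subtending (Picea,((Triturus,(Xenopus,Nyctereutes)),Martes),(Oncorhynchus,(Cuon,Escherichia))).
That clade contains 8 terminal taxa: Cuon, Escherichia, Martes, Nyctereutes, Oncorhynchus, Picea, Triturus, Xenopus.

8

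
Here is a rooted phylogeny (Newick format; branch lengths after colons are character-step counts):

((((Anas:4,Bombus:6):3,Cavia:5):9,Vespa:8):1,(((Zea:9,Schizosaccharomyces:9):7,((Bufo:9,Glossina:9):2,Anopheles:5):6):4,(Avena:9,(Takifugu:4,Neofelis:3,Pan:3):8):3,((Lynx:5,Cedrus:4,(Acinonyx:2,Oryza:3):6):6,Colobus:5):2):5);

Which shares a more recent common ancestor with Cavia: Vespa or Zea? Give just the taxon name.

The MRCA of Cavia and Vespa subtends (((Anas,Bombus),Cavia),Vespa) (4 taxa).
The MRCA of Cavia and Zea is the root, subtending the entire tree (18 taxa).
The first is nested inside the second, so Cavia shares a more recent common ancestor with Vespa.

Vespa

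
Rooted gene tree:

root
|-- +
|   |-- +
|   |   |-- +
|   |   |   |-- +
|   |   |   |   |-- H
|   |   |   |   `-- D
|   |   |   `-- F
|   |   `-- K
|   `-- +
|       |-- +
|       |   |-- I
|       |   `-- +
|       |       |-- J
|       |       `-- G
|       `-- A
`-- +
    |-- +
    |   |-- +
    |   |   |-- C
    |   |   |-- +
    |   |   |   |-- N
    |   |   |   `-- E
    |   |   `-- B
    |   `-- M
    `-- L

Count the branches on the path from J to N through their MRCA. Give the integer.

10

The MRCA of J and N is the root of the tree.
From J up to that node: 5 branches. From N up to the same node: 5 branches. Total: 5 + 5 = 10.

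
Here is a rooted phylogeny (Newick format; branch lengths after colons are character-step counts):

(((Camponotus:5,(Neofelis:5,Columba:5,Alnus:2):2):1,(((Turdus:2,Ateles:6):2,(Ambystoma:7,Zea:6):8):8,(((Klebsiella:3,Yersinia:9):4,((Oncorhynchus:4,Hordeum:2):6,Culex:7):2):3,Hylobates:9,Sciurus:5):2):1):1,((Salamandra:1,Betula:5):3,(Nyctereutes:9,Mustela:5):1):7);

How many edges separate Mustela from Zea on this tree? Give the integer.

8

The MRCA of Mustela and Zea is the root of the tree.
From Mustela up to that node: 3 branches. From Zea up to the same node: 5 branches. Total: 3 + 5 = 8.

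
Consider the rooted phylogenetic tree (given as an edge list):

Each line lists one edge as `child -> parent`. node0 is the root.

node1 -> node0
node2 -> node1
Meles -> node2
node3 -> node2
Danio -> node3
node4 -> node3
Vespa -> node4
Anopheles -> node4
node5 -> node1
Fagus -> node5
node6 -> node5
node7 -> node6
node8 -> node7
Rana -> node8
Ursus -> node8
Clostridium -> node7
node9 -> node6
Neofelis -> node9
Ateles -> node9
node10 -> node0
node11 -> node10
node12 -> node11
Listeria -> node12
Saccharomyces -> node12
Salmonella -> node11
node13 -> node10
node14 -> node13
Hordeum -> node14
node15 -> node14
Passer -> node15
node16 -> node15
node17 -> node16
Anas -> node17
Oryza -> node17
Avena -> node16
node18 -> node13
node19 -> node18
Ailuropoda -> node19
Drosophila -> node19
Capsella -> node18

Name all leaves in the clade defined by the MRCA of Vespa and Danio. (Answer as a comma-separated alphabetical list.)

Anopheles, Danio, Vespa

Tracing Vespa: it sits inside (Vespa,Anopheles).
Tracing Danio: it sits inside (Danio,(Vespa,Anopheles)).
The smallest clade enclosing both is (Danio,(Vespa,Anopheles)); the answer is its 3 terminal taxa in alphabetical order.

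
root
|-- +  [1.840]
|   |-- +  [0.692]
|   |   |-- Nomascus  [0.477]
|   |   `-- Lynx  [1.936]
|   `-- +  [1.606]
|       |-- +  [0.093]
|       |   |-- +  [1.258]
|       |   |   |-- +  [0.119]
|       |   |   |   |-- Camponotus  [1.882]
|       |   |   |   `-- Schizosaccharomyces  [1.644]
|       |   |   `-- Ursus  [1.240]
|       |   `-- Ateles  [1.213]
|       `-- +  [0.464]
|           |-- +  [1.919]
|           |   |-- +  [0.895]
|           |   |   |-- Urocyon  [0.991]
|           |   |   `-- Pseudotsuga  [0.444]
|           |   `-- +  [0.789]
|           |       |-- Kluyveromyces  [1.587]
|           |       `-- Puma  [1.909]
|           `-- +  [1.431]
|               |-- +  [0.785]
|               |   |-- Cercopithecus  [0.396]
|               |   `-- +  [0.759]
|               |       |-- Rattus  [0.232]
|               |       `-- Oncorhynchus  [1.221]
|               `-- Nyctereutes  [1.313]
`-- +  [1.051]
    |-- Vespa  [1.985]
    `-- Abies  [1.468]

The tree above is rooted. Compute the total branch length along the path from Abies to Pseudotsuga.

The path runs Abies → … → MRCA → … → Pseudotsuga; the MRCA is the root of the tree.
Branch lengths along that path: 1.468 + 1.051 + 1.840 + 1.606 + 0.464 + 1.919 + 0.895 + 0.444 = 9.687.

9.687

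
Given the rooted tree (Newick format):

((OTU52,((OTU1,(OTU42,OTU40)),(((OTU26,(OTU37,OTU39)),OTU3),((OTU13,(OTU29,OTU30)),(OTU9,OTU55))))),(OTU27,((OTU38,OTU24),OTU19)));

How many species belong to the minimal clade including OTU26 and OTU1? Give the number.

12

The MRCA of OTU26 and OTU1 is the node subtending ((OTU1,(OTU42,OTU40)),(((OTU26,(OTU37,OTU39)),OTU3),((OTU13,(OTU29,OTU30)),(OTU9,OTU55)))).
That clade contains 12 terminal taxa: OTU1, OTU13, OTU26, OTU29, OTU3, OTU30, OTU37, OTU39, OTU40, OTU42, OTU55, OTU9.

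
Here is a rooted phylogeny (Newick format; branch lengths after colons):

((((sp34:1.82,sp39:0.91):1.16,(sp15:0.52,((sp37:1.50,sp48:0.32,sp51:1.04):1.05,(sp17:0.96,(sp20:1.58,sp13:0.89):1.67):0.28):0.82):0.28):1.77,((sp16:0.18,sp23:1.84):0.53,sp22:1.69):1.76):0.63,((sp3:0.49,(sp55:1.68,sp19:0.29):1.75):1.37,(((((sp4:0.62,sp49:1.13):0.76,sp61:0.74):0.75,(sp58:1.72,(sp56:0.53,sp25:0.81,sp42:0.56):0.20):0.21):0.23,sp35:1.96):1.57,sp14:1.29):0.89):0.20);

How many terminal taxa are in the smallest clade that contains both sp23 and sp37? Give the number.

The MRCA of sp23 and sp37 is the node subtending (((sp34,sp39),(sp15,((sp37,sp48,sp51),(sp17,(sp20,sp13))))),((sp16,sp23),sp22)).
That clade contains 12 terminal taxa: sp13, sp15, sp16, sp17, sp20, sp22, sp23, sp34, sp37, sp39, sp48, sp51.

12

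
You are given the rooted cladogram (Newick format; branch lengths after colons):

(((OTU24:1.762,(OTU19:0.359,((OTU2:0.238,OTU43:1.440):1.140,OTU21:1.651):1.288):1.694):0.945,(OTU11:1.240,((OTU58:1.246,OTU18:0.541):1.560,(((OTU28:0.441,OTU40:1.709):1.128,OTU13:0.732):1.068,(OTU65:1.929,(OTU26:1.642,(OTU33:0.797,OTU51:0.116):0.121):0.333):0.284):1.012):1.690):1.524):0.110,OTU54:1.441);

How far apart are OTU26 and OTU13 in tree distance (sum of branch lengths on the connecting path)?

4.059

The path runs OTU26 → … → MRCA → … → OTU13; the MRCA is the node subtending (((OTU28,OTU40),OTU13),(OTU65,(OTU26,(OTU33,OTU51)))).
Branch lengths along that path: 1.642 + 0.333 + 0.284 + 1.068 + 0.732 = 4.059.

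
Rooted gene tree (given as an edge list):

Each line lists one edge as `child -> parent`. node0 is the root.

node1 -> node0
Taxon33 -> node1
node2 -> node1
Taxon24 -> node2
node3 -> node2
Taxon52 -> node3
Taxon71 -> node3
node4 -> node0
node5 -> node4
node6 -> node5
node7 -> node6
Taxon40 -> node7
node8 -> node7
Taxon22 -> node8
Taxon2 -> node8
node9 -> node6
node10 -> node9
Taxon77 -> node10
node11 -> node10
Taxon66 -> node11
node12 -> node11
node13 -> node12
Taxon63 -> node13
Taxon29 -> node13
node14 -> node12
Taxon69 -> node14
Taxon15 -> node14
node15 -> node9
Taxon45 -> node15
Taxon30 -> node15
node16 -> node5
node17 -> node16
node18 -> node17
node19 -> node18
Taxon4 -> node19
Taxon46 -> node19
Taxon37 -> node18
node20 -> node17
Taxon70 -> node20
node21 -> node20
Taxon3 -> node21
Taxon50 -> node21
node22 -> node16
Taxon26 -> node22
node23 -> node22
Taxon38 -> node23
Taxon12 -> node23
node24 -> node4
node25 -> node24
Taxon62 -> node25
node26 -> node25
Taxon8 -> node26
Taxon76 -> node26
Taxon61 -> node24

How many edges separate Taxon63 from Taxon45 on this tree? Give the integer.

7

The MRCA of Taxon63 and Taxon45 is the node subtending ((Taxon77,(Taxon66,((Taxon63,Taxon29),(Taxon69,Taxon15)))),(Taxon45,Taxon30)).
From Taxon63 up to that node: 5 branches. From Taxon45 up to the same node: 2 branches. Total: 5 + 2 = 7.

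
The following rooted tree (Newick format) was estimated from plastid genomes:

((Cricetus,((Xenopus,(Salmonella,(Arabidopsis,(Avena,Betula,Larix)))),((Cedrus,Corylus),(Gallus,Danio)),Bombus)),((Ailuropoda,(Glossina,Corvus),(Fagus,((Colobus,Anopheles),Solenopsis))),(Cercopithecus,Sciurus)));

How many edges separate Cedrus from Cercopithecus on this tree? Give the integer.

8

The MRCA of Cedrus and Cercopithecus is the root of the tree.
From Cedrus up to that node: 5 branches. From Cercopithecus up to the same node: 3 branches. Total: 5 + 3 = 8.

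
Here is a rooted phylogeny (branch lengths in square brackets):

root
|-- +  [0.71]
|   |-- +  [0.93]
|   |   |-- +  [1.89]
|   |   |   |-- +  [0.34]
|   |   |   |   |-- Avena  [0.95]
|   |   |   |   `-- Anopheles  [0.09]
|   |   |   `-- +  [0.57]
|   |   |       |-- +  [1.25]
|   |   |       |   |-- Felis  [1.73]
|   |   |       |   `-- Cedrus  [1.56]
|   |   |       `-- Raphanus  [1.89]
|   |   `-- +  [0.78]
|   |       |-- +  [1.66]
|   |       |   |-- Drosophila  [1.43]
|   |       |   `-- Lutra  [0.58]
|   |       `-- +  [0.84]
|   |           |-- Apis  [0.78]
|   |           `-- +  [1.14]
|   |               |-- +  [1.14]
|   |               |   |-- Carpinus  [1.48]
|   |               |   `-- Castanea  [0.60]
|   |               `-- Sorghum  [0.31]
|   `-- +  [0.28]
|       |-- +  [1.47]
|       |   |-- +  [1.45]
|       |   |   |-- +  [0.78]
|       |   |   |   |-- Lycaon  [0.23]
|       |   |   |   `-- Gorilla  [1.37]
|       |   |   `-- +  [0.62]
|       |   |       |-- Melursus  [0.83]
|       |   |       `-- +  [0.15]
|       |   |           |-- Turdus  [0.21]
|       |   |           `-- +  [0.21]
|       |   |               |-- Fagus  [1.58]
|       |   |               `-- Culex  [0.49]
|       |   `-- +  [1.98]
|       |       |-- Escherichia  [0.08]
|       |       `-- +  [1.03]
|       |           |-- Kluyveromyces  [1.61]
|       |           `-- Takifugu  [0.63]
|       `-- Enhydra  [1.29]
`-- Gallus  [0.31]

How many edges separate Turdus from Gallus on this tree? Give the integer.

8

The MRCA of Turdus and Gallus is the root of the tree.
From Turdus up to that node: 7 branches. From Gallus up to the same node: 1 branch. Total: 7 + 1 = 8.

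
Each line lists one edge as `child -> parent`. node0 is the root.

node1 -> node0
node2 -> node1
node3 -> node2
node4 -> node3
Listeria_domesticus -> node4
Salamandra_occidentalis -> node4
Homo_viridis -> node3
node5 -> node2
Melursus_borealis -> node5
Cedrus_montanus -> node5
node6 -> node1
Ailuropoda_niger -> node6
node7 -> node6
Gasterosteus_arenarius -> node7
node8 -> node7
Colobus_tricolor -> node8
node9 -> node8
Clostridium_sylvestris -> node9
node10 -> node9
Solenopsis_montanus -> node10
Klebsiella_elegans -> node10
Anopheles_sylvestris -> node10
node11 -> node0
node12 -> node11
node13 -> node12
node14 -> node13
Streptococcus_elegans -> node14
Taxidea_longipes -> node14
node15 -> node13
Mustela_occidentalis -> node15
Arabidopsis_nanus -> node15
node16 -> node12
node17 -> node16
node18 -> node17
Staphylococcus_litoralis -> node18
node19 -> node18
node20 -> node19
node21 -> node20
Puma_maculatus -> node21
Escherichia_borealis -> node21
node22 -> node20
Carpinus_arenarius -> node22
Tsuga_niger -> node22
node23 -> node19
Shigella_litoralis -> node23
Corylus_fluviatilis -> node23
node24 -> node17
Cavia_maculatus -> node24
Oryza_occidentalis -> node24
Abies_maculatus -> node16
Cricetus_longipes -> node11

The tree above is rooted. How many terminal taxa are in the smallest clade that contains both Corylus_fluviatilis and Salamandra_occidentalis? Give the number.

27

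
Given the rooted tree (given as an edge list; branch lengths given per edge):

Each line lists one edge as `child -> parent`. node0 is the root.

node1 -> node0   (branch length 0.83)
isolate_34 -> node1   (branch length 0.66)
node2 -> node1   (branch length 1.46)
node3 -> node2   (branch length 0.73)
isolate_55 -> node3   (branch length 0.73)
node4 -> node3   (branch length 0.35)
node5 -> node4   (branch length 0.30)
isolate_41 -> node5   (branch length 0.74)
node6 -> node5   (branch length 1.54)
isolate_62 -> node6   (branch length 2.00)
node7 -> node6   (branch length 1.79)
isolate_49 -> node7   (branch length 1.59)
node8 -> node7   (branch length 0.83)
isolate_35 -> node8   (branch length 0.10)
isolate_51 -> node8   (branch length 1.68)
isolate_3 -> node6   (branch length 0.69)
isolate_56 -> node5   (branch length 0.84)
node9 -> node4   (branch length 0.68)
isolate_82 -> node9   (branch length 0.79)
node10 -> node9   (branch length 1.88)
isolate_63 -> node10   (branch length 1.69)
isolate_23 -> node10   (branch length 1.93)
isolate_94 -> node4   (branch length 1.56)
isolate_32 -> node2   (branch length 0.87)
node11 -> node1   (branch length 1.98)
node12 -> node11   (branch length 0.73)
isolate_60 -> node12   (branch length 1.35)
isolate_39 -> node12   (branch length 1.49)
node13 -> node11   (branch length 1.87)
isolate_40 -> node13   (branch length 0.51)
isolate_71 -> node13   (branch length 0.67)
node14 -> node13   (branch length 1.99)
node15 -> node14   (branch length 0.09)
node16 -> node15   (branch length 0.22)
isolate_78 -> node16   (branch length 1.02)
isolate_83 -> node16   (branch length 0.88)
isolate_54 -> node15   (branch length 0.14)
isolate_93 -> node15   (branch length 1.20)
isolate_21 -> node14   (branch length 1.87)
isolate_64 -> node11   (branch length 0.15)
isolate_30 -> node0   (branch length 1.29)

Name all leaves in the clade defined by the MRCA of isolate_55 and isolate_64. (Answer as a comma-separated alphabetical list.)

isolate_21, isolate_23, isolate_3, isolate_32, isolate_34, isolate_35, isolate_39, isolate_40, isolate_41, isolate_49, isolate_51, isolate_54, isolate_55, isolate_56, isolate_60, isolate_62, isolate_63, isolate_64, isolate_71, isolate_78, isolate_82, isolate_83, isolate_93, isolate_94

Tracing isolate_55: it sits inside (isolate_55,((isolate_41,(isolate_62,(isolate_49,(isolate_35,isolate_51)),isolate_3),isolate_56),(isolate_82,(isolate_63,isolate_23)),isolate_94)).
Tracing isolate_64: it sits inside ((isolate_60,isolate_39),(isolate_40,isolate_71,(((isolate_78,isolate_83),isolate_54,isolate_93),isolate_21)),isolate_64).
The smallest clade enclosing both is (isolate_34,((isolate_55,((isolate_41,(isolate_62,(isolate_49,(isolate_35,isolate_51)),isolate_3),isolate_56),(isolate_82,(isolate_63,isolate_23)),isolate_94)),isolate_32),((isolate_60,isolate_39),(isolate_40,isolate_71,(((isolate_78,isolate_83),isolate_54,isolate_93),isolate_21)),isolate_64)); the answer is its 24 terminal taxa in alphabetical order.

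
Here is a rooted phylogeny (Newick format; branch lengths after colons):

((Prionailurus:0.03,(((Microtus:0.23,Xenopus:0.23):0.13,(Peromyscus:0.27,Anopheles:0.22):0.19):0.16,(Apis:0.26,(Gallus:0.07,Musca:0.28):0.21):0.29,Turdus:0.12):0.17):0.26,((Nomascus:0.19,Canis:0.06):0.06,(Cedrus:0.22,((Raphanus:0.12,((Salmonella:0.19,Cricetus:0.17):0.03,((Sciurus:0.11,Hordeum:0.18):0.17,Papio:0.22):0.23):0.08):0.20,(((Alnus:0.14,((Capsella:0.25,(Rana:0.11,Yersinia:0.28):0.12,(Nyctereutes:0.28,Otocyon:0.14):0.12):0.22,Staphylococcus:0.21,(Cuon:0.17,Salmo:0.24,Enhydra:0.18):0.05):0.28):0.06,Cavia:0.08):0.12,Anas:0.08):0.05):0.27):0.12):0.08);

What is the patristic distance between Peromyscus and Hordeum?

2.38

The path runs Peromyscus → … → MRCA → … → Hordeum; the MRCA is the root of the tree.
Branch lengths along that path: 0.27 + 0.19 + 0.16 + 0.17 + 0.26 + 0.08 + 0.12 + 0.27 + 0.20 + 0.08 + 0.23 + 0.17 + 0.18 = 2.38.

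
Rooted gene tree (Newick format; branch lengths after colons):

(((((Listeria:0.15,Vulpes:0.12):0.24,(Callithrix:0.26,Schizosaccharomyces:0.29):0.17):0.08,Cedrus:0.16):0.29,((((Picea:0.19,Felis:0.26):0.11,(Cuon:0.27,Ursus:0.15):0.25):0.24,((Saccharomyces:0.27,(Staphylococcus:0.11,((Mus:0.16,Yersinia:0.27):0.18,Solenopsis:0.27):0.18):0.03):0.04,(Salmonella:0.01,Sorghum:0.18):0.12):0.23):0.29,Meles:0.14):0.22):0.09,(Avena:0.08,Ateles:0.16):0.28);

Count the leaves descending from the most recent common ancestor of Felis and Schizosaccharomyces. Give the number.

17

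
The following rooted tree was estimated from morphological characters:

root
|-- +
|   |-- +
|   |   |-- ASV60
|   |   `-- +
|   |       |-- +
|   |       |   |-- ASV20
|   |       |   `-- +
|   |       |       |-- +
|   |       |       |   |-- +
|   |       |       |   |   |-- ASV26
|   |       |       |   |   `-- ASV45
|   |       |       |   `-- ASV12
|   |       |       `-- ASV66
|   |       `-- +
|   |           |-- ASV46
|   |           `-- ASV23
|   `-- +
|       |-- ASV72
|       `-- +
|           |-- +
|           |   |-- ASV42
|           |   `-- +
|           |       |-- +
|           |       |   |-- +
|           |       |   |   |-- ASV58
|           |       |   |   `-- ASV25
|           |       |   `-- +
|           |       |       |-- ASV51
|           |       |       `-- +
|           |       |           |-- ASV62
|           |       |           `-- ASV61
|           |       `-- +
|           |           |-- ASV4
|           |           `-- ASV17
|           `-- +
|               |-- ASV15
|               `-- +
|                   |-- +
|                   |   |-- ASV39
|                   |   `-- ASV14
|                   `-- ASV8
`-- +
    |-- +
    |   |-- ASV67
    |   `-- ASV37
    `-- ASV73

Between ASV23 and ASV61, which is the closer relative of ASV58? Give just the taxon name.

ASV61

The MRCA of ASV58 and ASV61 subtends ((ASV58,ASV25),(ASV51,(ASV62,ASV61))) (5 taxa).
The MRCA of ASV58 and ASV23 subtends ((ASV60,((ASV20,(((ASV26,ASV45),ASV12),ASV66)),(ASV46,ASV23))),(ASV72,((ASV42,(((ASV58,ASV25),(ASV51,(ASV62,ASV61))),(ASV4,ASV17))),(ASV15,((ASV39,ASV14),ASV8))))) (21 taxa).
The first is nested inside the second, so ASV58 shares a more recent common ancestor with ASV61.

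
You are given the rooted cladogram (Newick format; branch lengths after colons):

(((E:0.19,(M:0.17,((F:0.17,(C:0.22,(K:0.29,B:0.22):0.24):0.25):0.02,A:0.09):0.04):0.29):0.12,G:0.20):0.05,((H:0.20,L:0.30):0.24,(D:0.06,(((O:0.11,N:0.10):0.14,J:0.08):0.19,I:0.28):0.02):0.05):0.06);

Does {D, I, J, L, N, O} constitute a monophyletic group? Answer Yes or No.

The MRCA of the listed taxa subtends ((H,L),(D,(((O,N),J),I))).
That clade also contains H, which is not in the proposed group, so the group is not monophyletic.

No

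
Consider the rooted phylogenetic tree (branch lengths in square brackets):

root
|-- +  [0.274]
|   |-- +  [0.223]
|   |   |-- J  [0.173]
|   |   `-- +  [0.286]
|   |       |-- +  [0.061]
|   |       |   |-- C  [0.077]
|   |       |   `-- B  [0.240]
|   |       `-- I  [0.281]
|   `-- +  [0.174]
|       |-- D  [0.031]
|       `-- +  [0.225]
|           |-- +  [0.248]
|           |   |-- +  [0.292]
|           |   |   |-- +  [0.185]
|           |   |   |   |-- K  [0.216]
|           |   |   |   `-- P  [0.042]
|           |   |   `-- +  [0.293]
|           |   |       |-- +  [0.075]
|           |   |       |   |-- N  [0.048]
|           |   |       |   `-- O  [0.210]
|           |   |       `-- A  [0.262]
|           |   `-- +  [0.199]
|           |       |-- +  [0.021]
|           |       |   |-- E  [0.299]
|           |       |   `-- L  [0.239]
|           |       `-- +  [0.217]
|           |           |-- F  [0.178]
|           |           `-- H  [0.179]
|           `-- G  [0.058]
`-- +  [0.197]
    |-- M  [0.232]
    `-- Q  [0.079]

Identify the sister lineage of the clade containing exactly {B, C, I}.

The clade containing exactly {B, C, I} attaches to the tree at the node subtending (J,((C,B),I)).
The other lineage descending from that same node — the sister group — is the single tip J.

J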